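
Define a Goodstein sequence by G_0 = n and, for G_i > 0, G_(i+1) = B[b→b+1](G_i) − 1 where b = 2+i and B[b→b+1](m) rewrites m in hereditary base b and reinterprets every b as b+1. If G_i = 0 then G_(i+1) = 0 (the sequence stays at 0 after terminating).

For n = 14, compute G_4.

i=0: 14 = 2^(2 + 1) + 2^2 + 2 (b=2); 2→3: 3^(3 + 1) + 3^3 + 3 = 111; 111−1 = 110
i=1: 110 = 3^(3 + 1) + 3^3 + 2 (b=3); 3→4: 4^(4 + 1) + 4^4 + 2 = 1282; 1282−1 = 1281
i=2: 1281 = 4^(4 + 1) + 4^4 + 1 (b=4); 4→5: 5^(5 + 1) + 5^5 + 1 = 18751; 18751−1 = 18750
i=3: 18750 = 5^(5 + 1) + 5^5 (b=5); 5→6: 6^(6 + 1) + 6^6 = 326592; 326592−1 = 326591
i=4: 326591 = 6^(6 + 1) + 5·6^5 + 5·6^4 + 5·6^3 + 5·6^2 + 5·6 + 5 (b=6); 6→7: 7^(7 + 1) + 5·7^5 + 5·7^4 + 5·7^3 + 5·7^2 + 5·7 + 5 = 5862841; 5862841−1 = 5862840

326591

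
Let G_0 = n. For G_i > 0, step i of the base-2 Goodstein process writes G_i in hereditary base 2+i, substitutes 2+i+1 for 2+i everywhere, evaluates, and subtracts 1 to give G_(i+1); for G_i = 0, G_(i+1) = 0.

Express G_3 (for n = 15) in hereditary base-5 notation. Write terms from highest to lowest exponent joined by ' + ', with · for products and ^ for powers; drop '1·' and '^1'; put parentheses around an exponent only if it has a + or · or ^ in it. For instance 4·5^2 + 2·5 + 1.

step 0: 15 = 2^(2 + 1) + 2^2 + 2 + 1; sub 3 for 2: 3^(3 + 1) + 3^3 + 3 + 1; = 112; G_1 = 112−1 = 111
step 1: 111 = 3^(3 + 1) + 3^3 + 3; sub 4 for 3: 4^(4 + 1) + 4^4 + 4; = 1284; G_2 = 1284−1 = 1283
step 2: 1283 = 4^(4 + 1) + 4^4 + 3; sub 5 for 4: 5^(5 + 1) + 5^5 + 3; = 18753; G_3 = 18753−1 = 18752

5^(5 + 1) + 5^5 + 2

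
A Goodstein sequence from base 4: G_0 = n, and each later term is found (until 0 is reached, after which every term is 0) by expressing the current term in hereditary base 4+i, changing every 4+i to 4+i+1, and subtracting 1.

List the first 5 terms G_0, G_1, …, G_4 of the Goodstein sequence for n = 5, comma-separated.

step 0: 5 = 4 + 1; sub 5 for 4: 5 + 1; = 6; G_1 = 6−1 = 5
step 1: 5 = 5; sub 6 for 5: 6; = 6; G_2 = 6−1 = 5
step 2: 5 = 5; sub 7 for 6: 5; = 5; G_3 = 5−1 = 4
step 3: 4 = 4; sub 8 for 7: 4; = 4; G_4 = 4−1 = 3

5, 5, 5, 4, 3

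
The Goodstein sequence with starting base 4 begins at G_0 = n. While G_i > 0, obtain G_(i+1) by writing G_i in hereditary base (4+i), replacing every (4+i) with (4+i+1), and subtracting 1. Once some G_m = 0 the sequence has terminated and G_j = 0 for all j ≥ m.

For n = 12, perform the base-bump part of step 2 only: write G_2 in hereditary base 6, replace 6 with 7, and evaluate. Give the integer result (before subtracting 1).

i=0: 12 = 3·4 (b=4); 4→5: 3·5 = 15; 15−1 = 14
i=1: 14 = 2·5 + 4 (b=5); 5→6: 2·6 + 4 = 16; 16−1 = 15
i=2: 15 = 2·6 + 3 (b=6); 6→7: 2·7 + 3 = 17; 17−1 = 16

17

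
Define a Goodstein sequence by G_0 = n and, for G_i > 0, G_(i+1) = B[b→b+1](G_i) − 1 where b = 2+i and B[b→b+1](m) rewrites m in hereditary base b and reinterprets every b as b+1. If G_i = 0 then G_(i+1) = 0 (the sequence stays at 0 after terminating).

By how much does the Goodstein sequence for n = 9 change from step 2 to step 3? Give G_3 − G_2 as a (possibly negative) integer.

8819

base 2: 9 = 2^(2 + 1) + 1; at 3: 3^(3 + 1) + 1 = 82; next = 81
base 3: 81 = 3^(3 + 1); at 4: 4^(4 + 1) = 1024; next = 1023
base 4: 1023 = 3·4^4 + 3·4^3 + 3·4^2 + 3·4 + 3; at 5: 3·5^5 + 3·5^3 + 3·5^2 + 3·5 + 3 = 9843; next = 9842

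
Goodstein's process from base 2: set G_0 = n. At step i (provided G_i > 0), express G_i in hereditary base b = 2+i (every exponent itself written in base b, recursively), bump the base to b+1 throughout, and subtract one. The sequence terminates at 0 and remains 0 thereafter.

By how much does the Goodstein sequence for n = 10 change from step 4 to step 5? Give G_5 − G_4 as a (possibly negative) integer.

3935819

step 0: 10 = 2^(2 + 1) + 2; sub 3 for 2: 3^(3 + 1) + 3; = 84; G_1 = 84−1 = 83
step 1: 83 = 3^(3 + 1) + 2; sub 4 for 3: 4^(4 + 1) + 2; = 1026; G_2 = 1026−1 = 1025
step 2: 1025 = 4^(4 + 1) + 1; sub 5 for 4: 5^(5 + 1) + 1; = 15626; G_3 = 15626−1 = 15625
step 3: 15625 = 5^(5 + 1); sub 6 for 5: 6^(6 + 1); = 279936; G_4 = 279936−1 = 279935
step 4: 279935 = 5·6^6 + 5·6^5 + 5·6^4 + 5·6^3 + 5·6^2 + 5·6 + 5; sub 7 for 6: 5·7^7 + 5·7^5 + 5·7^4 + 5·7^3 + 5·7^2 + 5·7 + 5; = 4215755; G_5 = 4215755−1 = 4215754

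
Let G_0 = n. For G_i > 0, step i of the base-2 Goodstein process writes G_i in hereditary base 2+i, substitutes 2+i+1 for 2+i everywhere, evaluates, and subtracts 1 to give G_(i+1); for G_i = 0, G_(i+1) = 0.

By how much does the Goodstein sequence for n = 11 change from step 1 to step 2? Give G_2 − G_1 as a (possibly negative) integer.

943

base 2: 11 = 2^(2 + 1) + 2 + 1; at 3: 3^(3 + 1) + 3 + 1 = 85; next = 84
base 3: 84 = 3^(3 + 1) + 3; at 4: 4^(4 + 1) + 4 = 1028; next = 1027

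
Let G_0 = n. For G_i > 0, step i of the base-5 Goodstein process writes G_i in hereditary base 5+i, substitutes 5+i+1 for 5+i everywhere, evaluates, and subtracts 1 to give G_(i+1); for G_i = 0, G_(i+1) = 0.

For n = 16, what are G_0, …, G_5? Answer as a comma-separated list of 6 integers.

16, 18, 20, 21, 22, 23

i=0: 16 = 3·5 + 1 (b=5); 5→6: 3·6 + 1 = 19; 19−1 = 18
i=1: 18 = 3·6 (b=6); 6→7: 3·7 = 21; 21−1 = 20
i=2: 20 = 2·7 + 6 (b=7); 7→8: 2·8 + 6 = 22; 22−1 = 21
i=3: 21 = 2·8 + 5 (b=8); 8→9: 2·9 + 5 = 23; 23−1 = 22
i=4: 22 = 2·9 + 4 (b=9); 9→10: 2·10 + 4 = 24; 24−1 = 23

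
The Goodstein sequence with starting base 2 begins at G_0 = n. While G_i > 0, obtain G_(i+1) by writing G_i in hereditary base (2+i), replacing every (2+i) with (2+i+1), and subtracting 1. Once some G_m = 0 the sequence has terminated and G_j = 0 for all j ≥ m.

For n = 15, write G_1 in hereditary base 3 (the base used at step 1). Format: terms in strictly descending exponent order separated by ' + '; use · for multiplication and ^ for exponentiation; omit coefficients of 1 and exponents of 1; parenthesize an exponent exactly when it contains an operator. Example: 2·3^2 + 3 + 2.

base 2: 15 = 2^(2 + 1) + 2^2 + 2 + 1; at 3: 3^(3 + 1) + 3^3 + 3 + 1 = 112; next = 111
base 3: 111 = 3^(3 + 1) + 3^3 + 3; at 4: 4^(4 + 1) + 4^4 + 4 = 1284; next = 1283

3^(3 + 1) + 3^3 + 3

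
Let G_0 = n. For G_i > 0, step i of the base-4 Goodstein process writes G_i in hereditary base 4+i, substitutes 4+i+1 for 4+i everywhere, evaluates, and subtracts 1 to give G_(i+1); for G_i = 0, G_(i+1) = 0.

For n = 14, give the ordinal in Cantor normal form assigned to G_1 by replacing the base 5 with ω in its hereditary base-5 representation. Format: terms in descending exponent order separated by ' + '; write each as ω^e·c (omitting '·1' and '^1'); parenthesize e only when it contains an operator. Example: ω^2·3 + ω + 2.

G_0=14  [base 4] 3·4 + 2  →[4↦5]→  3·5 + 2 = 17  −1 ⇒ G_1=16
G_1=16  [base 5] 3·5 + 1  →[5↦6]→  3·6 + 1 = 19  −1 ⇒ G_2=18

ω·3 + 1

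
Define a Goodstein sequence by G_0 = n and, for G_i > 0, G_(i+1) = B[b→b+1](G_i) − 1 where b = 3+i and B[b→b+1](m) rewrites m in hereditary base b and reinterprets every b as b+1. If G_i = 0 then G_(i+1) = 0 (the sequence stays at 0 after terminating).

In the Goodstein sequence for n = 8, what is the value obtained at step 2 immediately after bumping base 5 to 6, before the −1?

12

i=0: 8 = 2·3 + 2 (b=3); 3→4: 2·4 + 2 = 10; 10−1 = 9
i=1: 9 = 2·4 + 1 (b=4); 4→5: 2·5 + 1 = 11; 11−1 = 10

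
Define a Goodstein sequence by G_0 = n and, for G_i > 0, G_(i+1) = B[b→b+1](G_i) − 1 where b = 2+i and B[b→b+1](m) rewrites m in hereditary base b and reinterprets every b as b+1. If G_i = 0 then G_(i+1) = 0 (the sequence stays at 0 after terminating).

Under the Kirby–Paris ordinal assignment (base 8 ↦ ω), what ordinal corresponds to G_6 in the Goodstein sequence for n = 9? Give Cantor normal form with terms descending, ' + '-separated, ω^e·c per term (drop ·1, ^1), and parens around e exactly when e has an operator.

ω^ω·3 + ω^3·3 + ω^2·3 + ω·2 + 7

9 —HB2→ 2^(2 + 1) + 1 —bump→ 3^(3 + 1) + 1 = 82 —(−1)→ 81
81 —HB3→ 3^(3 + 1) —bump→ 4^(4 + 1) = 1024 —(−1)→ 1023
1023 —HB4→ 3·4^4 + 3·4^3 + 3·4^2 + 3·4 + 3 —bump→ 3·5^5 + 3·5^3 + 3·5^2 + 3·5 + 3 = 9843 —(−1)→ 9842
9842 —HB5→ 3·5^5 + 3·5^3 + 3·5^2 + 3·5 + 2 —bump→ 3·6^6 + 3·6^3 + 3·6^2 + 3·6 + 2 = 140744 —(−1)→ 140743
140743 —HB6→ 3·6^6 + 3·6^3 + 3·6^2 + 3·6 + 1 —bump→ 3·7^7 + 3·7^3 + 3·7^2 + 3·7 + 1 = 2471827 —(−1)→ 2471826
2471826 —HB7→ 3·7^7 + 3·7^3 + 3·7^2 + 3·7 —bump→ 3·8^8 + 3·8^3 + 3·8^2 + 3·8 = 50333400 —(−1)→ 50333399
50333399 —HB8→ 3·8^8 + 3·8^3 + 3·8^2 + 2·8 + 7 —bump→ 3·9^9 + 3·9^3 + 3·9^2 + 2·9 + 7 = 1162263922 —(−1)→ 1162263921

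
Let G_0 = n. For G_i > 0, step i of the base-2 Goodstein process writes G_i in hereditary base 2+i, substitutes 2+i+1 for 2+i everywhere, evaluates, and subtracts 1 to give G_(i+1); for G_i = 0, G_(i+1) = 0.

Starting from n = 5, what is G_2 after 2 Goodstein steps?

(0) 5|_2 = 2^2 + 1 ↦ 3^3 + 1|_3 = 28 ⇒ 27
(1) 27|_3 = 3^3 ↦ 4^4|_4 = 256 ⇒ 255
(2) 255|_4 = 3·4^3 + 3·4^2 + 3·4 + 3 ↦ 3·5^3 + 3·5^2 + 3·5 + 3|_5 = 468 ⇒ 467

255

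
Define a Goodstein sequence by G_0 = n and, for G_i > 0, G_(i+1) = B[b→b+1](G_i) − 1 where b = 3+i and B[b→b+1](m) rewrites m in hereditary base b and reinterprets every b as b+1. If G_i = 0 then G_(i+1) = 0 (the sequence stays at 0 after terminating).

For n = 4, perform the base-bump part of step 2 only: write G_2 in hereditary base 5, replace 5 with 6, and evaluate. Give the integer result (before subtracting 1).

4

[0] 4 ≡ 3 + 1 (base 3). Lift 4: 5. −1: 4.
[1] 4 ≡ 4 (base 4). Lift 5: 5. −1: 4.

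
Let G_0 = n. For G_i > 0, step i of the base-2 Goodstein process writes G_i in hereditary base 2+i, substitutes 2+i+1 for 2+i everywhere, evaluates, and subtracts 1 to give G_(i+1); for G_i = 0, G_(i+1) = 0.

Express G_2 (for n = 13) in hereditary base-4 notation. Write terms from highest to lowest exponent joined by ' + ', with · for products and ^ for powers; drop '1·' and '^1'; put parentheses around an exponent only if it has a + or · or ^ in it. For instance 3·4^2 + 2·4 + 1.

i=0: 13 = 2^(2 + 1) + 2^2 + 1 (b=2); 2→3: 3^(3 + 1) + 3^3 + 1 = 109; 109−1 = 108
i=1: 108 = 3^(3 + 1) + 3^3 (b=3); 3→4: 4^(4 + 1) + 4^4 = 1280; 1280−1 = 1279
i=2: 1279 = 4^(4 + 1) + 3·4^3 + 3·4^2 + 3·4 + 3 (b=4); 4→5: 5^(5 + 1) + 3·5^3 + 3·5^2 + 3·5 + 3 = 16093; 16093−1 = 16092

4^(4 + 1) + 3·4^3 + 3·4^2 + 3·4 + 3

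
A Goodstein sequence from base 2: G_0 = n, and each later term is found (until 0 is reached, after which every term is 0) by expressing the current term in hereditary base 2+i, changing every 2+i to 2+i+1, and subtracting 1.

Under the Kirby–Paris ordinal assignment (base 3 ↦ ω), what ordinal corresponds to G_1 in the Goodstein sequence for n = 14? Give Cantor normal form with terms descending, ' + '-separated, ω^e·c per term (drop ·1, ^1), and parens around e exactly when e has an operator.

G_0=14  [base 2] 2^(2 + 1) + 2^2 + 2  →[2↦3]→  3^(3 + 1) + 3^3 + 3 = 111  −1 ⇒ G_1=110
G_1=110  [base 3] 3^(3 + 1) + 3^3 + 2  →[3↦4]→  4^(4 + 1) + 4^4 + 2 = 1282  −1 ⇒ G_2=1281

ω^(ω + 1) + ω^ω + 2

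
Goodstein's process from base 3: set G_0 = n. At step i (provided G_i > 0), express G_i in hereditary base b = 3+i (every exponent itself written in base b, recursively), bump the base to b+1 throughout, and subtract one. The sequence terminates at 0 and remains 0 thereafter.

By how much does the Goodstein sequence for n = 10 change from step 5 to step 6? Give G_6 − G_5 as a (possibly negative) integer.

3

step 0: 10 = 3^2 + 1; sub 4 for 3: 4^2 + 1; = 17; G_1 = 17−1 = 16
step 1: 16 = 4^2; sub 5 for 4: 5^2; = 25; G_2 = 25−1 = 24
step 2: 24 = 4·5 + 4; sub 6 for 5: 4·6 + 4; = 28; G_3 = 28−1 = 27
step 3: 27 = 4·6 + 3; sub 7 for 6: 4·7 + 3; = 31; G_4 = 31−1 = 30
step 4: 30 = 4·7 + 2; sub 8 for 7: 4·8 + 2; = 34; G_5 = 34−1 = 33
step 5: 33 = 4·8 + 1; sub 9 for 8: 4·9 + 1; = 37; G_6 = 37−1 = 36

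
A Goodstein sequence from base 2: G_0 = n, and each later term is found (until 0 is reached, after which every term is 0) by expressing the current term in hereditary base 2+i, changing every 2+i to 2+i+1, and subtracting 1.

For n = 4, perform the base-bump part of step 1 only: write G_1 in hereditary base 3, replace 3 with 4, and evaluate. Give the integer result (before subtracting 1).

42

base 2: 4 = 2^2; at 3: 3^3 = 27; next = 26
base 3: 26 = 2·3^2 + 2·3 + 2; at 4: 2·4^2 + 2·4 + 2 = 42; next = 41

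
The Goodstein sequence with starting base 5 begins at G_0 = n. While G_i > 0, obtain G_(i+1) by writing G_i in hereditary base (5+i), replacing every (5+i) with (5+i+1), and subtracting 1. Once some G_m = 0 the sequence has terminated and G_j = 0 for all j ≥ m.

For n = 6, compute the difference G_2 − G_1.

0

G_0 = 6. HB_5(6) = 5 + 1. Bump = 7. G_1 = 6.
G_1 = 6. HB_6(6) = 6. Bump = 7. G_2 = 6.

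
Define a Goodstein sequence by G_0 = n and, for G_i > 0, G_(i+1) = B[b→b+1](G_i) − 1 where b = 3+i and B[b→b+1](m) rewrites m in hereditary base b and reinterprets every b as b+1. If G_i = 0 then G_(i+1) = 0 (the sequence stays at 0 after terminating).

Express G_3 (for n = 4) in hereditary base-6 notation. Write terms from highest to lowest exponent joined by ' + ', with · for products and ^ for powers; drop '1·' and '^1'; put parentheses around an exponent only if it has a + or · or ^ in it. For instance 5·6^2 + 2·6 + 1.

3

G_0 = 4. HB_3(4) = 3 + 1. Bump = 5. G_1 = 4.
G_1 = 4. HB_4(4) = 4. Bump = 5. G_2 = 4.
G_2 = 4. HB_5(4) = 4. Bump = 4. G_3 = 3.
G_3 = 3. HB_6(3) = 3. Bump = 3. G_4 = 2.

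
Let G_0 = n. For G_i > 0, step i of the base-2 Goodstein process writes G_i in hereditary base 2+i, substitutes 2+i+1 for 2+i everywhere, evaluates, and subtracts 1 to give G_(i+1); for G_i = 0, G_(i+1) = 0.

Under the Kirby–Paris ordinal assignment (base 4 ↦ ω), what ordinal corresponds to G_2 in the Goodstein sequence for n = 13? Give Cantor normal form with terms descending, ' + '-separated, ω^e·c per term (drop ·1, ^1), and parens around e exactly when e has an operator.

ω^(ω + 1) + ω^3·3 + ω^2·3 + ω·3 + 3

G_0 = 13. HB_2(13) = 2^(2 + 1) + 2^2 + 1. Bump = 109. G_1 = 108.
G_1 = 108. HB_3(108) = 3^(3 + 1) + 3^3. Bump = 1280. G_2 = 1279.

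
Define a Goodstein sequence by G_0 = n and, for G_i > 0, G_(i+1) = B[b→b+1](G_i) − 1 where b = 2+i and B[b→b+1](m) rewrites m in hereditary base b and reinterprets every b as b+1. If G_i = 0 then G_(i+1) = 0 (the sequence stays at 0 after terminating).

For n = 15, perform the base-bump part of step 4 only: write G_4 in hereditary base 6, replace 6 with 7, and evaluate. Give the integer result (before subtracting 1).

6588345

base 2: 15 = 2^(2 + 1) + 2^2 + 2 + 1; at 3: 3^(3 + 1) + 3^3 + 3 + 1 = 112; next = 111
base 3: 111 = 3^(3 + 1) + 3^3 + 3; at 4: 4^(4 + 1) + 4^4 + 4 = 1284; next = 1283
base 4: 1283 = 4^(4 + 1) + 4^4 + 3; at 5: 5^(5 + 1) + 5^5 + 3 = 18753; next = 18752
base 5: 18752 = 5^(5 + 1) + 5^5 + 2; at 6: 6^(6 + 1) + 6^6 + 2 = 326594; next = 326593
base 6: 326593 = 6^(6 + 1) + 6^6 + 1; at 7: 7^(7 + 1) + 7^7 + 1 = 6588345; next = 6588344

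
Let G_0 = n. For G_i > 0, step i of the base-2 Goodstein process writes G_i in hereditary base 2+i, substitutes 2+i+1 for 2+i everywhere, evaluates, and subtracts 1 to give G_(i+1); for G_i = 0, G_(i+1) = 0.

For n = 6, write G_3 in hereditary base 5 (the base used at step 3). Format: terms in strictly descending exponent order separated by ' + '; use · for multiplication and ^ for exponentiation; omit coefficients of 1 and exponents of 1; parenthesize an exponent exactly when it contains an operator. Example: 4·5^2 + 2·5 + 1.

5^5

6 —HB2→ 2^2 + 2 —bump→ 3^3 + 3 = 30 —(−1)→ 29
29 —HB3→ 3^3 + 2 —bump→ 4^4 + 2 = 258 —(−1)→ 257
257 —HB4→ 4^4 + 1 —bump→ 5^5 + 1 = 3126 —(−1)→ 3125
3125 —HB5→ 5^5 —bump→ 6^6 = 46656 —(−1)→ 46655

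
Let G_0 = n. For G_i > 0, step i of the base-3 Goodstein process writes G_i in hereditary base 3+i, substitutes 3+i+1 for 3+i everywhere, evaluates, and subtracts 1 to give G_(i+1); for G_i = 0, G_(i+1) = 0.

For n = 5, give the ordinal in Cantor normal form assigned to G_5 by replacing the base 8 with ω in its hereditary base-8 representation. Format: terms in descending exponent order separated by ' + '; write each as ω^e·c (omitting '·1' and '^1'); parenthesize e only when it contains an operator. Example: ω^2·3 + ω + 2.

5 —HB3→ 3 + 2 —bump→ 4 + 2 = 6 —(−1)→ 5
5 —HB4→ 4 + 1 —bump→ 5 + 1 = 6 —(−1)→ 5
5 —HB5→ 5 —bump→ 6 = 6 —(−1)→ 5
5 —HB6→ 5 —bump→ 5 = 5 —(−1)→ 4
4 —HB7→ 4 —bump→ 4 = 4 —(−1)→ 3
3 —HB8→ 3 —bump→ 3 = 3 —(−1)→ 2

3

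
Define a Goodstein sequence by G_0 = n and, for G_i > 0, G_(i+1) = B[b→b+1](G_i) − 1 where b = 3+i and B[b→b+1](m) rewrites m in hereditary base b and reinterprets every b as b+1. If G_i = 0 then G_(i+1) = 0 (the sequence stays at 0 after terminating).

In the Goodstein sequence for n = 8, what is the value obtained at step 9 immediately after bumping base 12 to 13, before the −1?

11

[0] 8 ≡ 2·3 + 2 (base 3). Lift 4: 10. −1: 9.
[1] 9 ≡ 2·4 + 1 (base 4). Lift 5: 11. −1: 10.
[2] 10 ≡ 2·5 (base 5). Lift 6: 12. −1: 11.
[3] 11 ≡ 6 + 5 (base 6). Lift 7: 12. −1: 11.
[4] 11 ≡ 7 + 4 (base 7). Lift 8: 12. −1: 11.
[5] 11 ≡ 8 + 3 (base 8). Lift 9: 12. −1: 11.
[6] 11 ≡ 9 + 2 (base 9). Lift 10: 12. −1: 11.
[7] 11 ≡ 10 + 1 (base 10). Lift 11: 12. −1: 11.
[8] 11 ≡ 11 (base 11). Lift 12: 12. −1: 11.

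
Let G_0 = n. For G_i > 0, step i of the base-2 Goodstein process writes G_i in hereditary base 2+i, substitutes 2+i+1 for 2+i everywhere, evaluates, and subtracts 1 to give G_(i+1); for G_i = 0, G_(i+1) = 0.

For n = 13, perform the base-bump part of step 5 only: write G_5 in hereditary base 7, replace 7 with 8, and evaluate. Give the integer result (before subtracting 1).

134219480

[0] 13 ≡ 2^(2 + 1) + 2^2 + 1 (base 2). Lift 3: 109. −1: 108.
[1] 108 ≡ 3^(3 + 1) + 3^3 (base 3). Lift 4: 1280. −1: 1279.
[2] 1279 ≡ 4^(4 + 1) + 3·4^3 + 3·4^2 + 3·4 + 3 (base 4). Lift 5: 16093. −1: 16092.
[3] 16092 ≡ 5^(5 + 1) + 3·5^3 + 3·5^2 + 3·5 + 2 (base 5). Lift 6: 280712. −1: 280711.
[4] 280711 ≡ 6^(6 + 1) + 3·6^3 + 3·6^2 + 3·6 + 1 (base 6). Lift 7: 5765999. −1: 5765998.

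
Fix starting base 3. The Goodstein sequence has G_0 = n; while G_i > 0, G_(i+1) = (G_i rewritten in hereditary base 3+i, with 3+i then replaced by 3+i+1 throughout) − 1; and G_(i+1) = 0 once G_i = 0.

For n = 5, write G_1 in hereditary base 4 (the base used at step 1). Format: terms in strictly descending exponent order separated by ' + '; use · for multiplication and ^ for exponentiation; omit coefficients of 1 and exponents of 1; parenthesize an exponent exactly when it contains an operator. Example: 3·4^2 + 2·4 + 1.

4 + 1

G_0 = 5. HB_3(5) = 3 + 2. Bump = 6. G_1 = 5.
G_1 = 5. HB_4(5) = 4 + 1. Bump = 6. G_2 = 5.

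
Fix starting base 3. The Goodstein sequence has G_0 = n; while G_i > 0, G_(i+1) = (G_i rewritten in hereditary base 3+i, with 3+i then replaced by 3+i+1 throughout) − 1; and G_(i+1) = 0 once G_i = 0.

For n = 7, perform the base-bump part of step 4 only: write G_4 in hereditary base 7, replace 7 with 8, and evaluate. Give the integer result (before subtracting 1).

10

(0) 7|_3 = 2·3 + 1 ↦ 2·4 + 1|_4 = 9 ⇒ 8
(1) 8|_4 = 2·4 ↦ 2·5|_5 = 10 ⇒ 9
(2) 9|_5 = 5 + 4 ↦ 6 + 4|_6 = 10 ⇒ 9
(3) 9|_6 = 6 + 3 ↦ 7 + 3|_7 = 10 ⇒ 9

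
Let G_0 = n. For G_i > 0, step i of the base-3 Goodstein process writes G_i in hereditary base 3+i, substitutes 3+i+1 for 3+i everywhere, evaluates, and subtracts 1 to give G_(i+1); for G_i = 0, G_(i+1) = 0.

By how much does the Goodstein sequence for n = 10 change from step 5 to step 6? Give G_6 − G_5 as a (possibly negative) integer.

10 —HB3→ 3^2 + 1 —bump→ 4^2 + 1 = 17 —(−1)→ 16
16 —HB4→ 4^2 —bump→ 5^2 = 25 —(−1)→ 24
24 —HB5→ 4·5 + 4 —bump→ 4·6 + 4 = 28 —(−1)→ 27
27 —HB6→ 4·6 + 3 —bump→ 4·7 + 3 = 31 —(−1)→ 30
30 —HB7→ 4·7 + 2 —bump→ 4·8 + 2 = 34 —(−1)→ 33
33 —HB8→ 4·8 + 1 —bump→ 4·9 + 1 = 37 —(−1)→ 36

3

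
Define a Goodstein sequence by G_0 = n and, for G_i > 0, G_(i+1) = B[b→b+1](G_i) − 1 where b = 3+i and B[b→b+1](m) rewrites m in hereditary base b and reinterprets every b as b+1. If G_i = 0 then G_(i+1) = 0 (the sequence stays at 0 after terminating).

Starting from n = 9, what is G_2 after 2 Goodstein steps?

step 0: 9 = 3^2; sub 4 for 3: 4^2; = 16; G_1 = 16−1 = 15
step 1: 15 = 3·4 + 3; sub 5 for 4: 3·5 + 3; = 18; G_2 = 18−1 = 17
step 2: 17 = 3·5 + 2; sub 6 for 5: 3·6 + 2; = 20; G_3 = 20−1 = 19

17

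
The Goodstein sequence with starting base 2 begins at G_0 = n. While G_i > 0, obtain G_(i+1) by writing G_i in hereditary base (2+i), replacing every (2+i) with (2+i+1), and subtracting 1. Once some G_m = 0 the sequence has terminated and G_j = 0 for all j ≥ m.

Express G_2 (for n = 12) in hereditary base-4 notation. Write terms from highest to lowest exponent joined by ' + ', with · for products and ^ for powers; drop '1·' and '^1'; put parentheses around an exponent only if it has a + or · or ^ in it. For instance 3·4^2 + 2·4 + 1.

4^(4 + 1) + 2·4^2 + 2·4 + 1

[0] 12 ≡ 2^(2 + 1) + 2^2 (base 2). Lift 3: 108. −1: 107.
[1] 107 ≡ 3^(3 + 1) + 2·3^2 + 2·3 + 2 (base 3). Lift 4: 1066. −1: 1065.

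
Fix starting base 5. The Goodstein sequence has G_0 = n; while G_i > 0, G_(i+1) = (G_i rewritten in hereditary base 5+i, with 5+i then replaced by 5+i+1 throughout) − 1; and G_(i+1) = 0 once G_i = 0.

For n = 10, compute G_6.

11

(0) 10|_5 = 2·5 ↦ 2·6|_6 = 12 ⇒ 11
(1) 11|_6 = 6 + 5 ↦ 7 + 5|_7 = 12 ⇒ 11
(2) 11|_7 = 7 + 4 ↦ 8 + 4|_8 = 12 ⇒ 11
(3) 11|_8 = 8 + 3 ↦ 9 + 3|_9 = 12 ⇒ 11
(4) 11|_9 = 9 + 2 ↦ 10 + 2|_10 = 12 ⇒ 11
(5) 11|_10 = 10 + 1 ↦ 11 + 1|_11 = 12 ⇒ 11
(6) 11|_11 = 11 ↦ 12|_12 = 12 ⇒ 11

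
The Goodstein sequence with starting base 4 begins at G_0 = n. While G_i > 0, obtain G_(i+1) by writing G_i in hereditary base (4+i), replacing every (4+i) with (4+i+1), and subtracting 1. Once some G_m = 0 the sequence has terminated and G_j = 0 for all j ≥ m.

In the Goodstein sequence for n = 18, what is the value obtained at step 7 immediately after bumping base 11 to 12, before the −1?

step 0: 18 = 4^2 + 2; sub 5 for 4: 5^2 + 2; = 27; G_1 = 27−1 = 26
step 1: 26 = 5^2 + 1; sub 6 for 5: 6^2 + 1; = 37; G_2 = 37−1 = 36
step 2: 36 = 6^2; sub 7 for 6: 7^2; = 49; G_3 = 49−1 = 48
step 3: 48 = 6·7 + 6; sub 8 for 7: 6·8 + 6; = 54; G_4 = 54−1 = 53
step 4: 53 = 6·8 + 5; sub 9 for 8: 6·9 + 5; = 59; G_5 = 59−1 = 58
step 5: 58 = 6·9 + 4; sub 10 for 9: 6·10 + 4; = 64; G_6 = 64−1 = 63
step 6: 63 = 6·10 + 3; sub 11 for 10: 6·11 + 3; = 69; G_7 = 69−1 = 68

74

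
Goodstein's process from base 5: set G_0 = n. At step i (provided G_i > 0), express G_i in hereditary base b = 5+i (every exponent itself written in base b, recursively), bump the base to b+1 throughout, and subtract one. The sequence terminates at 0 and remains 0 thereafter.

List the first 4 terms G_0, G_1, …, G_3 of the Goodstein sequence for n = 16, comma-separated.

(0) 16|_5 = 3·5 + 1 ↦ 3·6 + 1|_6 = 19 ⇒ 18
(1) 18|_6 = 3·6 ↦ 3·7|_7 = 21 ⇒ 20
(2) 20|_7 = 2·7 + 6 ↦ 2·8 + 6|_8 = 22 ⇒ 21

16, 18, 20, 21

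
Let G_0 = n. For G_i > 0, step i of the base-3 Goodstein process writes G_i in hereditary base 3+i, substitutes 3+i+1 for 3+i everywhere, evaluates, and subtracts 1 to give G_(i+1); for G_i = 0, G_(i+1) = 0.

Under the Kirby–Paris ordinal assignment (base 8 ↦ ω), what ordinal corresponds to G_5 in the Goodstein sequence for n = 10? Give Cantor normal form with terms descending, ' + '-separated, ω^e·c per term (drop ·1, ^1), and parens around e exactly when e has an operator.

ω·4 + 1

(0) 10|_3 = 3^2 + 1 ↦ 4^2 + 1|_4 = 17 ⇒ 16
(1) 16|_4 = 4^2 ↦ 5^2|_5 = 25 ⇒ 24
(2) 24|_5 = 4·5 + 4 ↦ 4·6 + 4|_6 = 28 ⇒ 27
(3) 27|_6 = 4·6 + 3 ↦ 4·7 + 3|_7 = 31 ⇒ 30
(4) 30|_7 = 4·7 + 2 ↦ 4·8 + 2|_8 = 34 ⇒ 33
(5) 33|_8 = 4·8 + 1 ↦ 4·9 + 1|_9 = 37 ⇒ 36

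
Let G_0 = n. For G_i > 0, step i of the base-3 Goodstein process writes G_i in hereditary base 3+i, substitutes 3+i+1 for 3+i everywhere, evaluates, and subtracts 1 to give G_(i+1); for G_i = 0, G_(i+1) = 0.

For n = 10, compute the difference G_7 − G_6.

G_0=10  [base 3] 3^2 + 1  →[3↦4]→  4^2 + 1 = 17  −1 ⇒ G_1=16
G_1=16  [base 4] 4^2  →[4↦5]→  5^2 = 25  −1 ⇒ G_2=24
G_2=24  [base 5] 4·5 + 4  →[5↦6]→  4·6 + 4 = 28  −1 ⇒ G_3=27
G_3=27  [base 6] 4·6 + 3  →[6↦7]→  4·7 + 3 = 31  −1 ⇒ G_4=30
G_4=30  [base 7] 4·7 + 2  →[7↦8]→  4·8 + 2 = 34  −1 ⇒ G_5=33
G_5=33  [base 8] 4·8 + 1  →[8↦9]→  4·9 + 1 = 37  −1 ⇒ G_6=36
G_6=36  [base 9] 4·9  →[9↦10]→  4·10 = 40  −1 ⇒ G_7=39

3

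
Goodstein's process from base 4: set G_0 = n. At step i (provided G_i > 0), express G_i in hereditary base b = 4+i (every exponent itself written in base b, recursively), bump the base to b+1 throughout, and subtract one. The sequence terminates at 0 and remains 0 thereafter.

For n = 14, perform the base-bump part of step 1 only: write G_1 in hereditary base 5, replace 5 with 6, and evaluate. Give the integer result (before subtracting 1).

19

base 4: 14 = 3·4 + 2; at 5: 3·5 + 2 = 17; next = 16
base 5: 16 = 3·5 + 1; at 6: 3·6 + 1 = 19; next = 18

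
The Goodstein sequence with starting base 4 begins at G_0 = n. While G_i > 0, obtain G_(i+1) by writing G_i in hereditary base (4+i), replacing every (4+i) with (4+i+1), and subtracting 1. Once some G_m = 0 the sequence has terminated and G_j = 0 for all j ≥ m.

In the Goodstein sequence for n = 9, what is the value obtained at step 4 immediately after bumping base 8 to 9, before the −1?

12

(0) 9|_4 = 2·4 + 1 ↦ 2·5 + 1|_5 = 11 ⇒ 10
(1) 10|_5 = 2·5 ↦ 2·6|_6 = 12 ⇒ 11
(2) 11|_6 = 6 + 5 ↦ 7 + 5|_7 = 12 ⇒ 11
(3) 11|_7 = 7 + 4 ↦ 8 + 4|_8 = 12 ⇒ 11
(4) 11|_8 = 8 + 3 ↦ 9 + 3|_9 = 12 ⇒ 11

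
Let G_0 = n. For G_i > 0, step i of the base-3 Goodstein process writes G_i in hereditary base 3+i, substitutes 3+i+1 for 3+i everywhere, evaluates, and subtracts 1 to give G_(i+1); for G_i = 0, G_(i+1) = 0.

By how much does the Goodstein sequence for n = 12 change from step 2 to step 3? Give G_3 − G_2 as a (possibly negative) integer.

10

i=0: 12 = 3^2 + 3 (b=3); 3→4: 4^2 + 4 = 20; 20−1 = 19
i=1: 19 = 4^2 + 3 (b=4); 4→5: 5^2 + 3 = 28; 28−1 = 27
i=2: 27 = 5^2 + 2 (b=5); 5→6: 6^2 + 2 = 38; 38−1 = 37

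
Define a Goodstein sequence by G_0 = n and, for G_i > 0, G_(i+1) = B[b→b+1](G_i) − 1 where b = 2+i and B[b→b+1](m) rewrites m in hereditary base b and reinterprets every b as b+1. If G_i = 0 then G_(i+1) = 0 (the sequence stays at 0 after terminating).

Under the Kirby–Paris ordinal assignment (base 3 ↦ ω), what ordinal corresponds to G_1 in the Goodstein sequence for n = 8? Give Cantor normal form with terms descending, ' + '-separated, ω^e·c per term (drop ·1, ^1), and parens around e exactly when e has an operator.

ω^ω·2 + ω^2·2 + ω·2 + 2

G_0=8  [base 2] 2^(2 + 1)  →[2↦3]→  3^(3 + 1) = 81  −1 ⇒ G_1=80
G_1=80  [base 3] 2·3^3 + 2·3^2 + 2·3 + 2  →[3↦4]→  2·4^4 + 2·4^2 + 2·4 + 2 = 554  −1 ⇒ G_2=553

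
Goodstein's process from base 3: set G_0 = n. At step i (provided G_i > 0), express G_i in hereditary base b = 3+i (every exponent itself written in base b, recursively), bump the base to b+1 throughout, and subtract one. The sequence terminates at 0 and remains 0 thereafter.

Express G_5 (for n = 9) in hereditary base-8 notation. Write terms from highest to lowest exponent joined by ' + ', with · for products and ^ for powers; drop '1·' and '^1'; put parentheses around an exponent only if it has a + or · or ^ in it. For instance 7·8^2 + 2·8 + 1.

2·8 + 7

(0) 9|_3 = 3^2 ↦ 4^2|_4 = 16 ⇒ 15
(1) 15|_4 = 3·4 + 3 ↦ 3·5 + 3|_5 = 18 ⇒ 17
(2) 17|_5 = 3·5 + 2 ↦ 3·6 + 2|_6 = 20 ⇒ 19
(3) 19|_6 = 3·6 + 1 ↦ 3·7 + 1|_7 = 22 ⇒ 21
(4) 21|_7 = 3·7 ↦ 3·8|_8 = 24 ⇒ 23
(5) 23|_8 = 2·8 + 7 ↦ 2·9 + 7|_9 = 25 ⇒ 24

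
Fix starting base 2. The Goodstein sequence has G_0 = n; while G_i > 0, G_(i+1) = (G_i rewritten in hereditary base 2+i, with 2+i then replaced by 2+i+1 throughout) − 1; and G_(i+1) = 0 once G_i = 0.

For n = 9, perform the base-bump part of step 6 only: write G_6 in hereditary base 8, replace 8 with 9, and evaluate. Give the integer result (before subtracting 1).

G_0=9  [base 2] 2^(2 + 1) + 1  →[2↦3]→  3^(3 + 1) + 1 = 82  −1 ⇒ G_1=81
G_1=81  [base 3] 3^(3 + 1)  →[3↦4]→  4^(4 + 1) = 1024  −1 ⇒ G_2=1023
G_2=1023  [base 4] 3·4^4 + 3·4^3 + 3·4^2 + 3·4 + 3  →[4↦5]→  3·5^5 + 3·5^3 + 3·5^2 + 3·5 + 3 = 9843  −1 ⇒ G_3=9842
G_3=9842  [base 5] 3·5^5 + 3·5^3 + 3·5^2 + 3·5 + 2  →[5↦6]→  3·6^6 + 3·6^3 + 3·6^2 + 3·6 + 2 = 140744  −1 ⇒ G_4=140743
G_4=140743  [base 6] 3·6^6 + 3·6^3 + 3·6^2 + 3·6 + 1  →[6↦7]→  3·7^7 + 3·7^3 + 3·7^2 + 3·7 + 1 = 2471827  −1 ⇒ G_5=2471826
G_5=2471826  [base 7] 3·7^7 + 3·7^3 + 3·7^2 + 3·7  →[7↦8]→  3·8^8 + 3·8^3 + 3·8^2 + 3·8 = 50333400  −1 ⇒ G_6=50333399

1162263922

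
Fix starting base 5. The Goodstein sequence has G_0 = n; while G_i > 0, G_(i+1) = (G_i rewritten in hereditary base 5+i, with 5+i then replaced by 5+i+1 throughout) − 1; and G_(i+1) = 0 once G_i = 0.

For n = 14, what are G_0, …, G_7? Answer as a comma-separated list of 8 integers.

14 —HB5→ 2·5 + 4 —bump→ 2·6 + 4 = 16 —(−1)→ 15
15 —HB6→ 2·6 + 3 —bump→ 2·7 + 3 = 17 —(−1)→ 16
16 —HB7→ 2·7 + 2 —bump→ 2·8 + 2 = 18 —(−1)→ 17
17 —HB8→ 2·8 + 1 —bump→ 2·9 + 1 = 19 —(−1)→ 18
18 —HB9→ 2·9 —bump→ 2·10 = 20 —(−1)→ 19
19 —HB10→ 10 + 9 —bump→ 11 + 9 = 20 —(−1)→ 19
19 —HB11→ 11 + 8 —bump→ 12 + 8 = 20 —(−1)→ 19

14, 15, 16, 17, 18, 19, 19, 19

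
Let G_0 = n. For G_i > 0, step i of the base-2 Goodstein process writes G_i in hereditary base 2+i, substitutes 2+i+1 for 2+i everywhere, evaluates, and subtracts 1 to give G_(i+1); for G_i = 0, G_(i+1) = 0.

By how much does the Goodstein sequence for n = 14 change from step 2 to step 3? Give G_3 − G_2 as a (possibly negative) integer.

G_0=14  [base 2] 2^(2 + 1) + 2^2 + 2  →[2↦3]→  3^(3 + 1) + 3^3 + 3 = 111  −1 ⇒ G_1=110
G_1=110  [base 3] 3^(3 + 1) + 3^3 + 2  →[3↦4]→  4^(4 + 1) + 4^4 + 2 = 1282  −1 ⇒ G_2=1281
G_2=1281  [base 4] 4^(4 + 1) + 4^4 + 1  →[4↦5]→  5^(5 + 1) + 5^5 + 1 = 18751  −1 ⇒ G_3=18750

17469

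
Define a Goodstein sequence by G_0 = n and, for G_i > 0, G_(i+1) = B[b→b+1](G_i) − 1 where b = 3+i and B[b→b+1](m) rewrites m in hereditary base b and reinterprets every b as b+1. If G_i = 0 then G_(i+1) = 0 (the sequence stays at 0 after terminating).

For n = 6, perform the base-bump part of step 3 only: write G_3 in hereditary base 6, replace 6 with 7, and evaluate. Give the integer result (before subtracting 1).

8

step 0: 6 = 2·3; sub 4 for 3: 2·4; = 8; G_1 = 8−1 = 7
step 1: 7 = 4 + 3; sub 5 for 4: 5 + 3; = 8; G_2 = 8−1 = 7
step 2: 7 = 5 + 2; sub 6 for 5: 6 + 2; = 8; G_3 = 8−1 = 7
step 3: 7 = 6 + 1; sub 7 for 6: 7 + 1; = 8; G_4 = 8−1 = 7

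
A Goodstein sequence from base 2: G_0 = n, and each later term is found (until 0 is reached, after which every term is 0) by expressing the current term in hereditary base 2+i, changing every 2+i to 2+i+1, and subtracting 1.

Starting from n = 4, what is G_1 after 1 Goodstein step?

26

step 0: 4 = 2^2; sub 3 for 2: 3^3; = 27; G_1 = 27−1 = 26
step 1: 26 = 2·3^2 + 2·3 + 2; sub 4 for 3: 2·4^2 + 2·4 + 2; = 42; G_2 = 42−1 = 41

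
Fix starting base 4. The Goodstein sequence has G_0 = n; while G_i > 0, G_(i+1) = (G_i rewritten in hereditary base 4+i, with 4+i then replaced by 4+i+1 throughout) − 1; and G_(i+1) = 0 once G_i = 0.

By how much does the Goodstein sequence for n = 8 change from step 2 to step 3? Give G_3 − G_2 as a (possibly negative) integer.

(0) 8|_4 = 2·4 ↦ 2·5|_5 = 10 ⇒ 9
(1) 9|_5 = 5 + 4 ↦ 6 + 4|_6 = 10 ⇒ 9
(2) 9|_6 = 6 + 3 ↦ 7 + 3|_7 = 10 ⇒ 9

0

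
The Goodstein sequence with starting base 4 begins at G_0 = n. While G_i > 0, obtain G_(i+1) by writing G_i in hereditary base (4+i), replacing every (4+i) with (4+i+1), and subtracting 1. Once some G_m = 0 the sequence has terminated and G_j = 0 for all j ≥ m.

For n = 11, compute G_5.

15

base 4: 11 = 2·4 + 3; at 5: 2·5 + 3 = 13; next = 12
base 5: 12 = 2·5 + 2; at 6: 2·6 + 2 = 14; next = 13
base 6: 13 = 2·6 + 1; at 7: 2·7 + 1 = 15; next = 14
base 7: 14 = 2·7; at 8: 2·8 = 16; next = 15
base 8: 15 = 8 + 7; at 9: 9 + 7 = 16; next = 15
base 9: 15 = 9 + 6; at 10: 10 + 6 = 16; next = 15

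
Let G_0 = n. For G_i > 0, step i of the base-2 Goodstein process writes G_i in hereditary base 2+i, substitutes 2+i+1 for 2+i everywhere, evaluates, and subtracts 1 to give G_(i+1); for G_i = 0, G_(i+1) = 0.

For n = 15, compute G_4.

G_0 = 15. HB_2(15) = 2^(2 + 1) + 2^2 + 2 + 1. Bump = 112. G_1 = 111.
G_1 = 111. HB_3(111) = 3^(3 + 1) + 3^3 + 3. Bump = 1284. G_2 = 1283.
G_2 = 1283. HB_4(1283) = 4^(4 + 1) + 4^4 + 3. Bump = 18753. G_3 = 18752.
G_3 = 18752. HB_5(18752) = 5^(5 + 1) + 5^5 + 2. Bump = 326594. G_4 = 326593.
G_4 = 326593. HB_6(326593) = 6^(6 + 1) + 6^6 + 1. Bump = 6588345. G_5 = 6588344.

326593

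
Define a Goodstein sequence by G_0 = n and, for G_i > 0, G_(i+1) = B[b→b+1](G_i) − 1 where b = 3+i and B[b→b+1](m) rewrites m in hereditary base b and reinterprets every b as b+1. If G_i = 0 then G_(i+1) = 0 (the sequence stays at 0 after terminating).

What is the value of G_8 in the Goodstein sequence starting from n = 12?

12 —HB3→ 3^2 + 3 —bump→ 4^2 + 4 = 20 —(−1)→ 19
19 —HB4→ 4^2 + 3 —bump→ 5^2 + 3 = 28 —(−1)→ 27
27 —HB5→ 5^2 + 2 —bump→ 6^2 + 2 = 38 —(−1)→ 37
37 —HB6→ 6^2 + 1 —bump→ 7^2 + 1 = 50 —(−1)→ 49
49 —HB7→ 7^2 —bump→ 8^2 = 64 —(−1)→ 63
63 —HB8→ 7·8 + 7 —bump→ 7·9 + 7 = 70 —(−1)→ 69
69 —HB9→ 7·9 + 6 —bump→ 7·10 + 6 = 76 —(−1)→ 75
75 —HB10→ 7·10 + 5 —bump→ 7·11 + 5 = 82 —(−1)→ 81

81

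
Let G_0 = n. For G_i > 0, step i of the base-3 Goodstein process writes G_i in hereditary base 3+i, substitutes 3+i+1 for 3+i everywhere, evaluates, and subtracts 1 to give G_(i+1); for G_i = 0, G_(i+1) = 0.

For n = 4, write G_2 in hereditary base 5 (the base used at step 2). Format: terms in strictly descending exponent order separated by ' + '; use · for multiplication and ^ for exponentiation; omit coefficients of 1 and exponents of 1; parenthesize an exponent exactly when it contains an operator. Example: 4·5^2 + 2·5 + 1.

4

step 0: 4 = 3 + 1; sub 4 for 3: 4 + 1; = 5; G_1 = 5−1 = 4
step 1: 4 = 4; sub 5 for 4: 5; = 5; G_2 = 5−1 = 4
step 2: 4 = 4; sub 6 for 5: 4; = 4; G_3 = 4−1 = 3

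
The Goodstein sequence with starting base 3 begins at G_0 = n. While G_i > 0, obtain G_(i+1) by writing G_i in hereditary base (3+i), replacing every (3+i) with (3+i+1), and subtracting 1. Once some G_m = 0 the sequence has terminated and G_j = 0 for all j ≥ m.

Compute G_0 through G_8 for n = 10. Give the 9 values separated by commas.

10, 16, 24, 27, 30, 33, 36, 39, 41

10 —HB3→ 3^2 + 1 —bump→ 4^2 + 1 = 17 —(−1)→ 16
16 —HB4→ 4^2 —bump→ 5^2 = 25 —(−1)→ 24
24 —HB5→ 4·5 + 4 —bump→ 4·6 + 4 = 28 —(−1)→ 27
27 —HB6→ 4·6 + 3 —bump→ 4·7 + 3 = 31 —(−1)→ 30
30 —HB7→ 4·7 + 2 —bump→ 4·8 + 2 = 34 —(−1)→ 33
33 —HB8→ 4·8 + 1 —bump→ 4·9 + 1 = 37 —(−1)→ 36
36 —HB9→ 4·9 —bump→ 4·10 = 40 —(−1)→ 39
39 —HB10→ 3·10 + 9 —bump→ 3·11 + 9 = 42 —(−1)→ 41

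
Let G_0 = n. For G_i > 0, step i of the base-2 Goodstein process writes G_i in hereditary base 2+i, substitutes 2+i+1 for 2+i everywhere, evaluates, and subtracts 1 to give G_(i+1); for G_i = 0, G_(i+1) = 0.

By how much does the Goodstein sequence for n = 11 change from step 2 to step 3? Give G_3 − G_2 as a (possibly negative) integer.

14600

11 —HB2→ 2^(2 + 1) + 2 + 1 —bump→ 3^(3 + 1) + 3 + 1 = 85 —(−1)→ 84
84 —HB3→ 3^(3 + 1) + 3 —bump→ 4^(4 + 1) + 4 = 1028 —(−1)→ 1027
1027 —HB4→ 4^(4 + 1) + 3 —bump→ 5^(5 + 1) + 3 = 15628 —(−1)→ 15627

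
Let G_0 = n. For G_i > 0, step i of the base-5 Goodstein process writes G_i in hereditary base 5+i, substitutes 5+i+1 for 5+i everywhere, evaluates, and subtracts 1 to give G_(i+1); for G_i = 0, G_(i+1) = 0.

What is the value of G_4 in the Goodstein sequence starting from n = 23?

i=0: 23 = 4·5 + 3 (b=5); 5→6: 4·6 + 3 = 27; 27−1 = 26
i=1: 26 = 4·6 + 2 (b=6); 6→7: 4·7 + 2 = 30; 30−1 = 29
i=2: 29 = 4·7 + 1 (b=7); 7→8: 4·8 + 1 = 33; 33−1 = 32
i=3: 32 = 4·8 (b=8); 8→9: 4·9 = 36; 36−1 = 35
i=4: 35 = 3·9 + 8 (b=9); 9→10: 3·10 + 8 = 38; 38−1 = 37

35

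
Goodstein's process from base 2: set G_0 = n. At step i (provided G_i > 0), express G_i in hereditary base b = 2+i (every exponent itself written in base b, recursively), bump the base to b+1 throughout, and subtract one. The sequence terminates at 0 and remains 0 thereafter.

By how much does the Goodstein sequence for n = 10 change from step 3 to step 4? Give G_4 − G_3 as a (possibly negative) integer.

base 2: 10 = 2^(2 + 1) + 2; at 3: 3^(3 + 1) + 3 = 84; next = 83
base 3: 83 = 3^(3 + 1) + 2; at 4: 4^(4 + 1) + 2 = 1026; next = 1025
base 4: 1025 = 4^(4 + 1) + 1; at 5: 5^(5 + 1) + 1 = 15626; next = 15625
base 5: 15625 = 5^(5 + 1); at 6: 6^(6 + 1) = 279936; next = 279935

264310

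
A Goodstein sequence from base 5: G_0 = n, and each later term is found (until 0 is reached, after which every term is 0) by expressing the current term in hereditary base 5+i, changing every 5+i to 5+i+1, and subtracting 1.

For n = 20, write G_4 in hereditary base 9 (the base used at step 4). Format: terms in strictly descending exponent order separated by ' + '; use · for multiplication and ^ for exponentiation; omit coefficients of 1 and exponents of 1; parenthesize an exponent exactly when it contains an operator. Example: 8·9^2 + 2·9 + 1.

3·9 + 2

G_0=20  [base 5] 4·5  →[5↦6]→  4·6 = 24  −1 ⇒ G_1=23
G_1=23  [base 6] 3·6 + 5  →[6↦7]→  3·7 + 5 = 26  −1 ⇒ G_2=25
G_2=25  [base 7] 3·7 + 4  →[7↦8]→  3·8 + 4 = 28  −1 ⇒ G_3=27
G_3=27  [base 8] 3·8 + 3  →[8↦9]→  3·9 + 3 = 30  −1 ⇒ G_4=29
G_4=29  [base 9] 3·9 + 2  →[9↦10]→  3·10 + 2 = 32  −1 ⇒ G_5=31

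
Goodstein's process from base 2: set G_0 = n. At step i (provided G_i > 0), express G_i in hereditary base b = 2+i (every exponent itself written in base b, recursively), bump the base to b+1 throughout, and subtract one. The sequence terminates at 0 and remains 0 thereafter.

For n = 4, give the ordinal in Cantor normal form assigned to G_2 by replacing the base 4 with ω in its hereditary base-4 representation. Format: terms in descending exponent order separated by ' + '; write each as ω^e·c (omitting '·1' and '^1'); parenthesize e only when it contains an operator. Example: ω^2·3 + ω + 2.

4 —HB2→ 2^2 —bump→ 3^3 = 27 —(−1)→ 26
26 —HB3→ 2·3^2 + 2·3 + 2 —bump→ 2·4^2 + 2·4 + 2 = 42 —(−1)→ 41
41 —HB4→ 2·4^2 + 2·4 + 1 —bump→ 2·5^2 + 2·5 + 1 = 61 —(−1)→ 60

ω^2·2 + ω·2 + 1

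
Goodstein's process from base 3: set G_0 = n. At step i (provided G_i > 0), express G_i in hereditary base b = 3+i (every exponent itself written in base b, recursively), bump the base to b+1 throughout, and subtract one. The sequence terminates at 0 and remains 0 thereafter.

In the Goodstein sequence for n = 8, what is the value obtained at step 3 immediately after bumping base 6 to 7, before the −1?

G_0=8  [base 3] 2·3 + 2  →[3↦4]→  2·4 + 2 = 10  −1 ⇒ G_1=9
G_1=9  [base 4] 2·4 + 1  →[4↦5]→  2·5 + 1 = 11  −1 ⇒ G_2=10
G_2=10  [base 5] 2·5  →[5↦6]→  2·6 = 12  −1 ⇒ G_3=11
G_3=11  [base 6] 6 + 5  →[6↦7]→  7 + 5 = 12  −1 ⇒ G_4=11

12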